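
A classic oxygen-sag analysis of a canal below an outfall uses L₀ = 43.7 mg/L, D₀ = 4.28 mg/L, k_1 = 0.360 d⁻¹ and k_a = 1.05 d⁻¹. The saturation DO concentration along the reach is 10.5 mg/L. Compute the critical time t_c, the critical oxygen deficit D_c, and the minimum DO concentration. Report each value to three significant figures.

t_c = [1/(k_a−k_1)] ln[(k_a/k_1)(1 − D₀(k_a−k_1)/(k_1 L₀))]
= [1/(1.05−0.360)] ln[(1.05/0.360)(1 − 4.28×0.6900/(0.360×43.7))]
= (1/0.6900) ln[2.917 × 0.8123] = 1.449 × ln(2.369) = 1.449 × 0.8625 = 1.250 d.
D_c = (k_1/k_a) L₀ e^(−k_1 t_c) = (0.360/1.05) × 43.7 × e^(−0.360×1.250) = 0.3429 × 43.7 × 0.6376 = 9.553 mg/L.
Minimum DO = C_s − D_c = 10.5 − 9.553 = 0.9467 mg/L.

t_c ≈ 1.25 d; D_c ≈ 9.55 mg/L; min DO ≈ 0.947 mg/L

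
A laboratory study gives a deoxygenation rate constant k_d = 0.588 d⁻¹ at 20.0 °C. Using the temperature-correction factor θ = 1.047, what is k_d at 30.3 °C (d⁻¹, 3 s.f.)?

k_d ≈ 0.944 d⁻¹

k_d(T₂) = k_d(T₁) · θ^(T₂−T₁) = 0.588 × 1.047^(30.3−20.0)
= 0.588 × 1.047^10.3 = 0.588 × 1.605 = 0.9437 d⁻¹.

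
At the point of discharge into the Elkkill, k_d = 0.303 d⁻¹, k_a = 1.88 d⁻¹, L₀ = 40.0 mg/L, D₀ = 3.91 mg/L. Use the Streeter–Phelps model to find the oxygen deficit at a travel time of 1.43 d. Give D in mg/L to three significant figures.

D ≈ 4.73 mg/L

k_d L₀/(k_a−k_d) = 0.303×40.0/(1.88−0.303) = 12.12/1.577 = 7.685 mg/L.
e^(−k_d t) = e^(−0.303×1.430) = 0.6484; e^(−k_a t) = e^(−1.88×1.430) = 0.06799.
D = 7.685 × (0.6484 − 0.06799) + 3.91 × 0.06799 = 4.461 + 0.2658 = 4.726 mg/L.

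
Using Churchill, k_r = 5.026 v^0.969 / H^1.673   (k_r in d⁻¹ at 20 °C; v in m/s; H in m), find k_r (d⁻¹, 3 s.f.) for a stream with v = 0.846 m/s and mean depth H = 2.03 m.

k_r ≈ 1.31 d⁻¹

k_r = 5.026 × 0.846^0.969 / 2.03^1.673 = 5.026 × 0.8504 / 3.269 = 1.307 d⁻¹.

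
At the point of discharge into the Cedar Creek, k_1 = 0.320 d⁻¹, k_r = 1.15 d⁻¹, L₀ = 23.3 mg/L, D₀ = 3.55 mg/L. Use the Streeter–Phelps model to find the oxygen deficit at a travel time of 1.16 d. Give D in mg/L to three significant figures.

k_1 L₀/(k_r−k_1) = 0.320×23.3/(1.15−0.320) = 7.456/0.8300 = 8.983 mg/L.
e^(−k_1 t) = e^(−0.320×1.160) = 0.6899; e^(−k_r t) = e^(−1.15×1.160) = 0.2634.
D = 8.983 × (0.6899 − 0.2634) + 3.55 × 0.2634 = 3.831 + 0.9351 = 4.766 mg/L.

D ≈ 4.77 mg/L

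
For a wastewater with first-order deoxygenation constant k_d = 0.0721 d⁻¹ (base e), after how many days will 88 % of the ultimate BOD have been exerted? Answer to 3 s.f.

y/L₀ = 1 − e^(−k_d t) = 0.88 ⇒ e^(−k_d t) = 0.120
t = −ln(0.120) / 0.0721 = 2.120 / 0.0721 = 29.41 d.

t ≈ 29.4 d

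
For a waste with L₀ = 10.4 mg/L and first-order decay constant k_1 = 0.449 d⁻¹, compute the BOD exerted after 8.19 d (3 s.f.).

y_t = L₀(1 − e^(−k_1 t)) = 10.4 × (1 − e^(−0.449×8.19))
= 10.4 × (1 − 0.02529) = 10.4 × 0.9747 = 10.14 mg/L.

y ≈ 10.1 mg/L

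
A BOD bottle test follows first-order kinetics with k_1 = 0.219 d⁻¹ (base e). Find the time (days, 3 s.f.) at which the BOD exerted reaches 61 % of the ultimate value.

y/L₀ = 1 − e^(−k_1 t) = 0.61 ⇒ e^(−k_1 t) = 0.390
t = −ln(0.390) / 0.219 = 0.9416 / 0.219 = 4.300 d.

t ≈ 4.30 d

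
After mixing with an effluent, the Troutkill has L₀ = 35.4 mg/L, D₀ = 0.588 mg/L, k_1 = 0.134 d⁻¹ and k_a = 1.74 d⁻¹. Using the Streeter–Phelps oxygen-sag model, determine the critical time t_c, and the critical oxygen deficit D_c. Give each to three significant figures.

At the critical point dD/dt = 0, so k_1 L₀ e^(−k_1 t) = k_a D. Substituting D(t) from the Streeter–Phelps equation and solving for t gives
t_c = ln[(k_a/k_1)(1 − D₀(k_a−k_1)/(k_1 L₀))] / (k_a−k_1).
Here k_a−k_1 = 1.606 d⁻¹ and 1 − D₀(k_a−k_1)/(k_1 L₀) = 1 − 0.588×1.606/(0.134×35.4) = 0.8009, so
t_c = ln(12.99 × 0.8009) / 1.606 = 2.342 / 1.606 = 1.458 d.
D_c = (k_1/k_a) L₀ e^(−k_1 t_c) = (0.134/1.74) × 35.4 × e^(−0.134×1.458) = 0.07701 × 35.4 × 0.8225 = 2.242 mg/L.

t_c ≈ 1.46 d; D_c ≈ 2.24 mg/L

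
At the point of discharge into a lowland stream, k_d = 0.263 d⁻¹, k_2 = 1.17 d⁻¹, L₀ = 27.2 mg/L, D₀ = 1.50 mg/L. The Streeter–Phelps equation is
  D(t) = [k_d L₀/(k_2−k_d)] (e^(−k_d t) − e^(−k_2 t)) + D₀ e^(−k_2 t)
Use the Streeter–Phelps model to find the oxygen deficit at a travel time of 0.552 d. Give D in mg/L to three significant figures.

k_d L₀/(k_2−k_d) = 0.263×27.2/(1.17−0.263) = 7.154/0.9070 = 7.887 mg/L.
e^(−k_d t) = e^(−0.263×0.5520) = 0.8649; e^(−k_2 t) = e^(−1.17×0.5520) = 0.5242.
D = 7.887 × (0.8649 − 0.5242) + 1.50 × 0.5242 = 2.687 + 0.7863 = 3.473 mg/L.

D ≈ 3.47 mg/L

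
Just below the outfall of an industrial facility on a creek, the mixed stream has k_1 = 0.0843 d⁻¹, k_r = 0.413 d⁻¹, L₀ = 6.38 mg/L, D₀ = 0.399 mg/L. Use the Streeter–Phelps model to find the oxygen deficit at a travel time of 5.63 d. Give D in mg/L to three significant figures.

D ≈ 0.897 mg/L

k_1 L₀/(k_r−k_1) = 0.0843×6.38/(0.413−0.0843) = 0.5378/0.3287 = 1.636 mg/L.
e^(−k_1 t) = e^(−0.0843×5.630) = 0.6221; e^(−k_r t) = e^(−0.413×5.630) = 0.09776.
D = 1.636 × (0.6221 − 0.09776) + 0.399 × 0.09776 = 0.8580 + 0.03901 = 0.8970 mg/L.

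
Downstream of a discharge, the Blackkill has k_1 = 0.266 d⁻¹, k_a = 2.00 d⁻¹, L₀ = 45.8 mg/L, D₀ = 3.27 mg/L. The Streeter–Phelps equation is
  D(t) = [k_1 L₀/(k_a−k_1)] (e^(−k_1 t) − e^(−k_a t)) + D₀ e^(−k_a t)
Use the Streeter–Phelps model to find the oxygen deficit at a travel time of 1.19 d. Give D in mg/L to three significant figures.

k_1 L₀/(k_a−k_1) = 0.266×45.8/(2.00−0.266) = 12.18/1.734 = 7.026 mg/L.
e^(−k_1 t) = e^(−0.266×1.190) = 0.7287; e^(−k_a t) = e^(−2.00×1.190) = 0.09255.
D = 7.026 × (0.7287 − 0.09255) + 3.27 × 0.09255 = 4.469 + 0.3026 = 4.772 mg/L.

D ≈ 4.77 mg/L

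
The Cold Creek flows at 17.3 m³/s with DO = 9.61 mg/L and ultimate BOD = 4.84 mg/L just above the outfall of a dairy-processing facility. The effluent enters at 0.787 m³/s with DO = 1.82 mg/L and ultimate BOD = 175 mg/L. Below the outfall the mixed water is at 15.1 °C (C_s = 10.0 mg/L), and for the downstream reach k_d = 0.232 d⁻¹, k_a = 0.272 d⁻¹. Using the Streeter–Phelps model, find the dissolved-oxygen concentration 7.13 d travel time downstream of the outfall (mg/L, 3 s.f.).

Mixed DO = (17.3×9.61 + 0.787×1.82)/(17.3+0.787) = 167.7/18.09 = 9.271 mg/L.
Mixed L₀ = (17.3×4.84 + 0.787×175)/(18.09) = 221.5/18.09 = 12.24 mg/L.
Initial deficit D₀ = C_s − DO₀ = 10.0 − 9.271 = 0.7290 mg/L.
D(7.13) = [0.232×12.24/(0.272−0.232)](e^(−0.232×7.13) − e^(−0.272×7.13)) + 0.7290 e^(−0.272×7.13)
= 71.02 × (0.1913 − 0.1438) + 0.7290 × 0.1438 = 3.475 mg/L.
DO = 10.0 − 3.475 = 6.525 mg/L.

DO ≈ 6.53 mg/L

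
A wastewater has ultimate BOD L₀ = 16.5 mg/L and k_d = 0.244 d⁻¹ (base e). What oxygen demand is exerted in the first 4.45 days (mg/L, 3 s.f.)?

y ≈ 10.9 mg/L

y_t = L₀(1 − e^(−k_d t)) = 16.5 × (1 − e^(−0.244×4.45))
= 16.5 × (1 − 0.3376) = 16.5 × 0.6624 = 10.93 mg/L.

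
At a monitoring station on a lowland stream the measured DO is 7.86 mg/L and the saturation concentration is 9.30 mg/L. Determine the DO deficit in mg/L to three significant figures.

D ≈ 1.44 mg/L

D = C_s − C = 9.30 − 7.86 = 1.44 mg/L.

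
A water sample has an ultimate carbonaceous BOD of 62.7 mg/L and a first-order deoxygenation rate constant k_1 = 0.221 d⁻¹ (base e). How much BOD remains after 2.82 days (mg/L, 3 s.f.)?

L_t = L₀ e^(−k_1 t) = 62.7 × e^(−0.221×2.82) = 62.7 × 0.5362 = 33.62 mg/L.

L ≈ 33.6 mg/L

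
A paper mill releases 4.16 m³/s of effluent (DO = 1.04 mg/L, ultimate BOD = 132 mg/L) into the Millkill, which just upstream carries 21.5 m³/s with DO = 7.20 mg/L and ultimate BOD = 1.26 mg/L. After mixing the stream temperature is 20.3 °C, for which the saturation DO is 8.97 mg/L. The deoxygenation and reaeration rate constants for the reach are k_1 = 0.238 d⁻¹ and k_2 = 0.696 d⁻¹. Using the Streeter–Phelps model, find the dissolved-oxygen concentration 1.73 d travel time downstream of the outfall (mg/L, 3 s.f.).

Mixed DO = (21.5×7.20 + 4.16×1.04)/(21.5+4.16) = 159.1/25.66 = 6.201 mg/L.
Mixed L₀ = (21.5×1.26 + 4.16×132)/(25.66) = 576.2/25.66 = 22.46 mg/L.
Initial deficit D₀ = C_s − DO₀ = 8.97 − 6.201 = 2.769 mg/L.
D(1.73) = [0.238×22.46/(0.696−0.238)](e^(−0.238×1.73) − e^(−0.696×1.73)) + 2.769 e^(−0.696×1.73)
= 11.67 × (0.6625 − 0.3000) + 2.769 × 0.3000 = 5.061 mg/L.
DO = 8.97 − 5.061 = 3.909 mg/L.

DO ≈ 3.91 mg/L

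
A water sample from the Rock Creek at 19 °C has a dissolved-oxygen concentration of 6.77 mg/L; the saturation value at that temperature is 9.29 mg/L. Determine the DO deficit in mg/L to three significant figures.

D = C_s − C = 9.29 − 6.77 = 2.52 mg/L.

D ≈ 2.52 mg/L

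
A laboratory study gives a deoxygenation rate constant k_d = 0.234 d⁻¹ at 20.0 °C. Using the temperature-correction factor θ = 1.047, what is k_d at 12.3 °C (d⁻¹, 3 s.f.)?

k_d ≈ 0.164 d⁻¹

k_d(T₂) = k_d(T₁) · θ^(T₂−T₁) = 0.234 × 1.047^(12.3−20.0)
= 0.234 × 1.047^-7.70 = 0.234 × 0.7021 = 0.1643 d⁻¹.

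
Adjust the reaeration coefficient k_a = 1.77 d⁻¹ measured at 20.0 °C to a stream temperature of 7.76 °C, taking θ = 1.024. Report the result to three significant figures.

k_a ≈ 1.32 d⁻¹

k_a(T₂) = k_a(T₁) · θ^(T₂−T₁) = 1.77 × 1.024^(7.76−20.0)
= 1.77 × 1.024^-12.2 = 1.77 × 0.7480 = 1.324 d⁻¹.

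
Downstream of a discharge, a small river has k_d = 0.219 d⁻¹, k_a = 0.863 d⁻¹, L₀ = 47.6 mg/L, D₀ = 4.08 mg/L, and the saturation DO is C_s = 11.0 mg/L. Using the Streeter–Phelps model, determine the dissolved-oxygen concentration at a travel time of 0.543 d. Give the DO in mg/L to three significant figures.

DO ≈ 4.21 mg/L

k_d L₀/(k_a−k_d) = 0.219×47.6/(0.863−0.219) = 10.42/0.6440 = 16.19 mg/L.
e^(−k_d t) = e^(−0.219×0.5430) = 0.8879; e^(−k_a t) = e^(−0.863×0.5430) = 0.6259.
D = 16.19 × (0.8879 − 0.6259) + 4.08 × 0.6259 = 4.241 + 2.554 = 6.795 mg/L.
DO = C_s − D = 11.0 − 6.795 = 4.205 mg/L.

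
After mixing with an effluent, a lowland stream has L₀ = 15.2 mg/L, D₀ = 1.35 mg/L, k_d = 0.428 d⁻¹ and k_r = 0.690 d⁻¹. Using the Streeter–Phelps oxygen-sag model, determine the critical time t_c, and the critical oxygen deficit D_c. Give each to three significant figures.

t_c ≈ 1.61 d; D_c ≈ 4.73 mg/L

At the critical point dD/dt = 0, so k_d L₀ e^(−k_d t) = k_r D. Substituting D(t) from the Streeter–Phelps equation and solving for t gives
t_c = ln[(k_r/k_d)(1 − D₀(k_r−k_d)/(k_d L₀))] / (k_r−k_d).
Here k_r−k_d = 0.2620 d⁻¹ and 1 − D₀(k_r−k_d)/(k_d L₀) = 1 − 1.35×0.2620/(0.428×15.2) = 0.9456, so
t_c = ln(1.612 × 0.9456) / 0.2620 = 0.4217 / 0.2620 = 1.609 d.
D_c = (k_d/k_r) L₀ e^(−k_d t_c) = (0.428/0.690) × 15.2 × e^(−0.428×1.609) = 0.6203 × 15.2 × 0.5022 = 4.735 mg/L.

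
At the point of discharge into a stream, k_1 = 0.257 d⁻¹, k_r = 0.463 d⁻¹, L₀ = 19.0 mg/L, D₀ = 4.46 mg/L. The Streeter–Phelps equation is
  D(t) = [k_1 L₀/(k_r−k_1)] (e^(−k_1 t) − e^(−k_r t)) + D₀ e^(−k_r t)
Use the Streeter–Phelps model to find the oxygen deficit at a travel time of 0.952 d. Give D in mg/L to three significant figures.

k_1 L₀/(k_r−k_1) = 0.257×19.0/(0.463−0.257) = 4.883/0.2060 = 23.70 mg/L.
e^(−k_1 t) = e^(−0.257×0.9520) = 0.7830; e^(−k_r t) = e^(−0.463×0.9520) = 0.6435.
D = 23.70 × (0.7830 − 0.6435) + 4.46 × 0.6435 = 3.305 + 2.870 = 6.175 mg/L.

D ≈ 6.18 mg/L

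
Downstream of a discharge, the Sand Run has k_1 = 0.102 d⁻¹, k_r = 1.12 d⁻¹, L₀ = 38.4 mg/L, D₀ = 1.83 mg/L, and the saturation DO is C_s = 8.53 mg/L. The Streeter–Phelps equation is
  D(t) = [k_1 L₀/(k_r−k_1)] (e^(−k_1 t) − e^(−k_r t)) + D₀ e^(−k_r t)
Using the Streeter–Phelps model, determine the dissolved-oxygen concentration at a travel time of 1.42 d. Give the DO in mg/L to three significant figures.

k_1 L₀/(k_r−k_1) = 0.102×38.4/(1.12−0.102) = 3.917/1.018 = 3.848 mg/L.
e^(−k_1 t) = e^(−0.102×1.420) = 0.8652; e^(−k_r t) = e^(−1.12×1.420) = 0.2038.
D = 3.848 × (0.8652 − 0.2038) + 1.83 × 0.2038 = 2.544 + 0.3730 = 2.917 mg/L.
DO = C_s − D = 8.53 − 2.917 = 5.613 mg/L.

DO ≈ 5.61 mg/L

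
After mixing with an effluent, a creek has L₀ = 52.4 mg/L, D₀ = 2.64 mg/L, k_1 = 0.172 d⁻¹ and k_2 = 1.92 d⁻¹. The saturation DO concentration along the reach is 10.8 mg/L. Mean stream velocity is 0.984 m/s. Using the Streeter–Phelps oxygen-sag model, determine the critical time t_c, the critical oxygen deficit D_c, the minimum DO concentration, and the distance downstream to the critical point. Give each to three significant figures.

t_c ≈ 0.970 d; D_c ≈ 3.97 mg/L; min DO ≈ 6.83 mg/L; x_c ≈ 82.4 km

At the critical point dD/dt = 0, so k_1 L₀ e^(−k_1 t) = k_2 D. Substituting D(t) from the Streeter–Phelps equation and solving for t gives
t_c = ln[(k_2/k_1)(1 − D₀(k_2−k_1)/(k_1 L₀))] / (k_2−k_1).
Here k_2−k_1 = 1.748 d⁻¹ and 1 − D₀(k_2−k_1)/(k_1 L₀) = 1 − 2.64×1.748/(0.172×52.4) = 0.4880, so
t_c = ln(11.16 × 0.4880) / 1.748 = 1.695 / 1.748 = 0.9697 d.
D_c = (k_1/k_2) L₀ e^(−k_1 t_c) = (0.172/1.92) × 52.4 × e^(−0.172×0.9697) = 0.08958 × 52.4 × 0.8464 = 3.973 mg/L.
Minimum DO = C_s − D_c = 10.8 − 3.973 = 6.827 mg/L.
x_c = v t_c = 0.984 m/s × 0.9697 d × 86400 s/d = 82450 m ≈ 82.4 km.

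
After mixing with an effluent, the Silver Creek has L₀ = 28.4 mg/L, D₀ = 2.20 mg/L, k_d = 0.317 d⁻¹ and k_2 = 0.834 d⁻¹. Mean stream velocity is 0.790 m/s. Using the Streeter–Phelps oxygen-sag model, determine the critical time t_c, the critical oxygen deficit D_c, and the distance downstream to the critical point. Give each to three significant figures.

t_c = [1/(k_2−k_d)] ln[(k_2/k_d)(1 − D₀(k_2−k_d)/(k_d L₀))]
= [1/(0.834−0.317)] ln[(0.834/0.317)(1 − 2.20×0.5170/(0.317×28.4))]
= (1/0.5170) ln[2.631 × 0.8737] = 1.934 × ln(2.299) = 1.934 × 0.8323 = 1.610 d.
L(t_c) = L₀ e^(−k_d t_c) = 28.4 × 0.6003 = 17.05 mg/L, and at the critical point k_2 D_c = k_d L, so D_c = (0.317/0.834) × 17.05 = 6.480 mg/L.
x_c = v t_c = 0.790 m/s × 1.610 d × 86400 s/d = 109900 m ≈ 110 km.

t_c ≈ 1.61 d; D_c ≈ 6.48 mg/L; x_c ≈ 110 km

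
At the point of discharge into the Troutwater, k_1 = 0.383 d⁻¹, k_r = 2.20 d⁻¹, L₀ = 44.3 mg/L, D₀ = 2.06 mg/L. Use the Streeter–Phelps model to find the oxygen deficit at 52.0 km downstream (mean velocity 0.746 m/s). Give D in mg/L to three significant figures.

D ≈ 5.62 mg/L

Travel time t = x/v = 52.0 km / (0.746 m/s) = 52000 m / 0.746 m/s = 69710 s = 0.8068 d.
k_1 L₀/(k_r−k_1) = 0.383×44.3/(2.20−0.383) = 16.97/1.817 = 9.338 mg/L.
e^(−k_1 t) = e^(−0.383×0.8068) = 0.7342; e^(−k_r t) = e^(−2.20×0.8068) = 0.1695.
D = 9.338 × (0.7342 − 0.1695) + 2.06 × 0.1695 = 5.273 + 0.3492 = 5.622 mg/L.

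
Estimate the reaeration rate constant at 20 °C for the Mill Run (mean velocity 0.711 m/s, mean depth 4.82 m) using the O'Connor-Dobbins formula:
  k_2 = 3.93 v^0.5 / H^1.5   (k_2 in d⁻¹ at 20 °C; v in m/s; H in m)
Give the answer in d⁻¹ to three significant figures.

k_2 ≈ 0.313 d⁻¹

k_2 = 3.93 × 0.711^0.5 / 4.82^1.5 = 3.93 × 0.8432 / 10.58 = 0.3132 d⁻¹.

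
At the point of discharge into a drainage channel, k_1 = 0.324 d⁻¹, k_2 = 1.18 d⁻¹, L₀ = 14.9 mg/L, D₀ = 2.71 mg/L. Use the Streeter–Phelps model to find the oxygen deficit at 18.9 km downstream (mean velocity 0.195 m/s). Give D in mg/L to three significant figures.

D ≈ 3.14 mg/L

Travel time t = x/v = 18.9 km / (0.195 m/s) = 18900 m / 0.195 m/s = 96920 s = 1.122 d.
k_1 L₀/(k_2−k_1) = 0.324×14.9/(1.18−0.324) = 4.828/0.8560 = 5.640 mg/L.
e^(−k_1 t) = e^(−0.324×1.122) = 0.6953; e^(−k_2 t) = e^(−1.18×1.122) = 0.2661.
D = 5.640 × (0.6953 − 0.2661) + 2.71 × 0.2661 = 2.420 + 0.7213 = 3.141 mg/L.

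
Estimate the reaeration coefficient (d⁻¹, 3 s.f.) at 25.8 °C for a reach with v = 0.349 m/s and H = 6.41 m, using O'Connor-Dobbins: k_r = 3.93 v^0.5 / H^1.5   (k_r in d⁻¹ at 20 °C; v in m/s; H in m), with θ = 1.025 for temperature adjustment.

k_r(20) = 3.93 × 0.349^0.5 / 6.41^1.5 = 3.93 × 0.5908 / 16.23 = 0.1431 d⁻¹.
k_r(25.8) = 0.1431 × 1.025^(25.8−20) = 0.1431 × 1.154 = 0.1651 d⁻¹.

k_r ≈ 0.165 d⁻¹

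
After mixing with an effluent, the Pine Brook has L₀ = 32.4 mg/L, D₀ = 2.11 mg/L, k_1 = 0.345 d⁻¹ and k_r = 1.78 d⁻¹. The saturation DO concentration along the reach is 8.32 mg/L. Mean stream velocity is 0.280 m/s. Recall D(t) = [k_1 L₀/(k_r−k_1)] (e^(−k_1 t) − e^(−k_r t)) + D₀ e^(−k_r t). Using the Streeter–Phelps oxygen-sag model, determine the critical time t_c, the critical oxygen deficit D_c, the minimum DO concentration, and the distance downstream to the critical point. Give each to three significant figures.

t_c ≈ 0.923 d; D_c ≈ 4.57 mg/L; min DO ≈ 3.75 mg/L; x_c ≈ 22.3 km

At the critical point dD/dt = 0, so k_1 L₀ e^(−k_1 t) = k_r D. Substituting D(t) from the Streeter–Phelps equation and solving for t gives
t_c = ln[(k_r/k_1)(1 − D₀(k_r−k_1)/(k_1 L₀))] / (k_r−k_1).
Here k_r−k_1 = 1.435 d⁻¹ and 1 − D₀(k_r−k_1)/(k_1 L₀) = 1 − 2.11×1.435/(0.345×32.4) = 0.7291, so
t_c = ln(5.159 × 0.7291) / 1.435 = 1.325 / 1.435 = 0.9233 d.
D_c = (k_1/k_r) L₀ e^(−k_1 t_c) = (0.345/1.78) × 32.4 × e^(−0.345×0.9233) = 0.1938 × 32.4 × 0.7272 = 4.567 mg/L.
Minimum DO = C_s − D_c = 8.32 − 4.567 = 3.753 mg/L.
x_c = v t_c = 0.280 m/s × 0.9233 d × 86400 s/d = 22340 m ≈ 22.3 km.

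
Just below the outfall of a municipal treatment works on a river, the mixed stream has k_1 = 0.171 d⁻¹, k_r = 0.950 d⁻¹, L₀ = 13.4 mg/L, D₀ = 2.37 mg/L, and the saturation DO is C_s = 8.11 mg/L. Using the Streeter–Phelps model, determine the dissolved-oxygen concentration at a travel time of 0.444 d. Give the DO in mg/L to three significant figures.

DO ≈ 5.76 mg/L

k_1 L₀/(k_r−k_1) = 0.171×13.4/(0.950−0.171) = 2.291/0.7790 = 2.941 mg/L.
e^(−k_1 t) = e^(−0.171×0.4440) = 0.9269; e^(−k_r t) = e^(−0.950×0.4440) = 0.6559.
D = 2.941 × (0.9269 − 0.6559) + 2.37 × 0.6559 = 0.7972 + 1.554 = 2.352 mg/L.
DO = C_s − D = 8.11 − 2.352 = 5.758 mg/L.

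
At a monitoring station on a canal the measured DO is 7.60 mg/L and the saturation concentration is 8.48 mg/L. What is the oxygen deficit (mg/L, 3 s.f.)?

D = C_s − C = 8.48 − 7.60 = 0.880 mg/L.

D ≈ 0.880 mg/L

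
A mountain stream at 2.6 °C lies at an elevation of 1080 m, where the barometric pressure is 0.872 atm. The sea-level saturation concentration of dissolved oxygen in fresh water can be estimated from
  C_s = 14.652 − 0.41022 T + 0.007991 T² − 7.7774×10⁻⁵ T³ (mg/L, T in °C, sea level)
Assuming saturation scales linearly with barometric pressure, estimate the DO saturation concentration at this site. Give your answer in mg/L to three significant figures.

At sea level: C_s = 14.652 − 0.41022×2.6 + 0.007991×2.6² − 7.7774×10⁻⁵×2.6³ = 13.64 mg/L.
Pressure correction: C_s' = 13.64 × 0.872 = 11.89 mg/L.

C_s ≈ 11.9 mg/L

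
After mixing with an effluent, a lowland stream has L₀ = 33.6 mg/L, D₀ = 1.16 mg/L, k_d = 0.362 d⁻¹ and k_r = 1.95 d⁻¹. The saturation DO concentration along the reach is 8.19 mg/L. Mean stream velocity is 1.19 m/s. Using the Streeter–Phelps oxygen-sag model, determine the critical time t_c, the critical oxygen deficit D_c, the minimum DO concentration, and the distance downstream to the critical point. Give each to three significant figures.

With k_r/k_d = 5.387 and 1 − D₀(k_r−k_d)/(k_d L₀) = 0.8486,
t_c = ln(5.387 × 0.8486) / (1.95 − 0.362) = ln(4.571) / 1.588 = 1.520/1.588 = 0.9570 d.
L(t_c) = L₀ e^(−k_d t_c) = 33.6 × 0.7072 = 23.76 mg/L, and at the critical point k_r D_c = k_d L, so D_c = (0.362/1.95) × 23.76 = 4.411 mg/L.
Minimum DO = C_s − D_c = 8.19 − 4.411 = 3.779 mg/L.
x_c = v t_c = 1.19 m/s × 0.9570 d × 86400 s/d = 98400 m ≈ 98.4 km.

t_c ≈ 0.957 d; D_c ≈ 4.41 mg/L; min DO ≈ 3.78 mg/L; x_c ≈ 98.4 km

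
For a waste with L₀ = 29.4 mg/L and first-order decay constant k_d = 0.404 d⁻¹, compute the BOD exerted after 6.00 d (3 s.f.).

y_t = L₀(1 − e^(−k_d t)) = 29.4 × (1 − e^(−0.404×6.00))
= 29.4 × (1 − 0.08857) = 29.4 × 0.9114 = 26.80 mg/L.

y ≈ 26.8 mg/L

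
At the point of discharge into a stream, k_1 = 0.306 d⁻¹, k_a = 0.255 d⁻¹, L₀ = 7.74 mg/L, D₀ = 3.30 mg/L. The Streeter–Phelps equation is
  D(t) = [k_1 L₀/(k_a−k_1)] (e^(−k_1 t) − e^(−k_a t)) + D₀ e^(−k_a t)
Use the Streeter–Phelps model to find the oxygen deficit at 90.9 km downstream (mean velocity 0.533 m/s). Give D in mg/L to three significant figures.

Travel time t = x/v = 90.9 km / (0.533 m/s) = 90900 m / 0.533 m/s = 170500 s = 1.974 d.
k_1 L₀/(k_a−k_1) = 0.306×7.74/(0.255−0.306) = 2.368/-0.05100 = -46.44 mg/L.
e^(−k_1 t) = e^(−0.306×1.974) = 0.5466; e^(−k_a t) = e^(−0.255×1.974) = 0.6045.
D = -46.44 × (0.5466 − 0.6045) + 3.30 × 0.6045 = 2.689 + 1.995 = 4.683 mg/L.

D ≈ 4.68 mg/L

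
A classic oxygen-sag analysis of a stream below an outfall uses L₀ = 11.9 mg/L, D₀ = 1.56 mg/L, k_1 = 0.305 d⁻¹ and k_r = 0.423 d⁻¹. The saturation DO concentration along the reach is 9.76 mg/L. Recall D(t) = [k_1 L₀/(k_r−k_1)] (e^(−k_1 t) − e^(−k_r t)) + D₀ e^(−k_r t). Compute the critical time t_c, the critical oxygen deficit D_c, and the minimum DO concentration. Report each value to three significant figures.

t_c ≈ 2.33 d; D_c ≈ 4.21 mg/L; min DO ≈ 5.55 mg/L

t_c = [1/(k_r−k_1)] ln[(k_r/k_1)(1 − D₀(k_r−k_1)/(k_1 L₀))]
= [1/(0.423−0.305)] ln[(0.423/0.305)(1 − 1.56×0.1180/(0.305×11.9))]
= (1/0.1180) ln[1.387 × 0.9493] = 8.475 × ln(1.317) = 8.475 × 0.2750 = 2.331 d.
L(t_c) = L₀ e^(−k_1 t_c) = 11.9 × 0.4912 = 5.846 mg/L, and at the critical point k_r D_c = k_1 L, so D_c = (0.305/0.423) × 5.846 = 4.215 mg/L.
Minimum DO = C_s − D_c = 9.76 − 4.215 = 5.545 mg/L.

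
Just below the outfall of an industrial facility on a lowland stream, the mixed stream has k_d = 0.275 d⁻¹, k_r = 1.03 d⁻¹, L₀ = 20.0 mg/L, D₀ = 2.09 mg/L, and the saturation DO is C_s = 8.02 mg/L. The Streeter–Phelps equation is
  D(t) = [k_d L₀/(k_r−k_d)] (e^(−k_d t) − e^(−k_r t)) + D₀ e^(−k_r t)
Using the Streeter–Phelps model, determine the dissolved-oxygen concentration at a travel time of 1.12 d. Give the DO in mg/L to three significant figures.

DO ≈ 4.31 mg/L

k_d L₀/(k_r−k_d) = 0.275×20.0/(1.03−0.275) = 5.500/0.7550 = 7.285 mg/L.
e^(−k_d t) = e^(−0.275×1.120) = 0.7349; e^(−k_r t) = e^(−1.03×1.120) = 0.3155.
D = 7.285 × (0.7349 − 0.3155) + 2.09 × 0.3155 = 3.055 + 0.6594 = 3.715 mg/L.
DO = C_s − D = 8.02 − 3.715 = 4.305 mg/L.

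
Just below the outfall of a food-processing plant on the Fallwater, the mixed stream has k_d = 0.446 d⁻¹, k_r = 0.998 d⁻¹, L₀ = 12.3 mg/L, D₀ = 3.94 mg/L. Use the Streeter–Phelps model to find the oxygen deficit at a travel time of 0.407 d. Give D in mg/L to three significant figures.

D ≈ 4.29 mg/L

k_d L₀/(k_r−k_d) = 0.446×12.3/(0.998−0.446) = 5.486/0.5520 = 9.938 mg/L.
e^(−k_d t) = e^(−0.446×0.4070) = 0.8340; e^(−k_r t) = e^(−0.998×0.4070) = 0.6662.
D = 9.938 × (0.8340 − 0.6662) + 3.94 × 0.6662 = 1.668 + 2.625 = 4.293 mg/L.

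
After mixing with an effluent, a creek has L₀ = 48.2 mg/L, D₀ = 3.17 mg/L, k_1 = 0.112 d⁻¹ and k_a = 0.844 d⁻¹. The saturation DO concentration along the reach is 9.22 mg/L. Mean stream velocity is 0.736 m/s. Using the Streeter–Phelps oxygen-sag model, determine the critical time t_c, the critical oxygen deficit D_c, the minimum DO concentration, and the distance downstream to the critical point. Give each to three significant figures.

t_c ≈ 1.99 d; D_c ≈ 5.12 mg/L; min DO ≈ 4.10 mg/L; x_c ≈ 127 km

t_c = [1/(k_a−k_1)] ln[(k_a/k_1)(1 − D₀(k_a−k_1)/(k_1 L₀))]
= [1/(0.844−0.112)] ln[(0.844/0.112)(1 − 3.17×0.7320/(0.112×48.2))]
= (1/0.7320) ln[7.536 × 0.5702] = 1.366 × ln(4.297) = 1.366 × 1.458 = 1.992 d.
D_c = (k_1/k_a) L₀ e^(−k_1 t_c) = (0.112/0.844) × 48.2 × e^(−0.112×1.992) = 0.1327 × 48.2 × 0.8001 = 5.117 mg/L.
Minimum DO = C_s − D_c = 9.22 − 5.117 = 4.103 mg/L.
x_c = v t_c = 0.736 m/s × 1.992 d × 86400 s/d = 126600 m ≈ 127 km.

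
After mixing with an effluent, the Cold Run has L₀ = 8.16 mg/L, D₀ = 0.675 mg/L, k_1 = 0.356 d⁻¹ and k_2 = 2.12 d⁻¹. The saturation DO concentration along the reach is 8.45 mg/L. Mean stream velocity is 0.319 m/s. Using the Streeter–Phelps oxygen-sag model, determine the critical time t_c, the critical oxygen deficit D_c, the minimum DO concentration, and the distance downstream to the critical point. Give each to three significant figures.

With k_2/k_1 = 5.955 and 1 − D₀(k_2−k_1)/(k_1 L₀) = 0.5901,
t_c = ln(5.955 × 0.5901) / (2.12 − 0.356) = ln(3.514) / 1.764 = 1.257/1.764 = 0.7125 d.
D_c = (k_1/k_2) L₀ e^(−k_1 t_c) = (0.356/2.12) × 8.16 × e^(−0.356×0.7125) = 0.1679 × 8.16 × 0.7760 = 1.063 mg/L.
Minimum DO = C_s − D_c = 8.45 − 1.063 = 7.387 mg/L.
x_c = v t_c = 0.319 m/s × 0.7125 d × 86400 s/d = 19640 m ≈ 19.6 km.

t_c ≈ 0.712 d; D_c ≈ 1.06 mg/L; min DO ≈ 7.39 mg/L; x_c ≈ 19.6 km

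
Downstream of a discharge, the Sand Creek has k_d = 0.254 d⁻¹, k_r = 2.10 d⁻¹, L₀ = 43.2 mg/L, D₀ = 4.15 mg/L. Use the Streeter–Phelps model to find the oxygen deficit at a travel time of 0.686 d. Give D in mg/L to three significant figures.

k_d L₀/(k_r−k_d) = 0.254×43.2/(2.10−0.254) = 10.97/1.846 = 5.944 mg/L.
e^(−k_d t) = e^(−0.254×0.6860) = 0.8401; e^(−k_r t) = e^(−2.10×0.6860) = 0.2368.
D = 5.944 × (0.8401 − 0.2368) + 4.15 × 0.2368 = 3.586 + 0.9827 = 4.569 mg/L.

D ≈ 4.57 mg/L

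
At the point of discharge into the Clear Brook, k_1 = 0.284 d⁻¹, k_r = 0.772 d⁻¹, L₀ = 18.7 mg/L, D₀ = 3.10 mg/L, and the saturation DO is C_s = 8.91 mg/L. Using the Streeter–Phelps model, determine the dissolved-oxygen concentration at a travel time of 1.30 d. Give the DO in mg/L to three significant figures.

DO ≈ 4.24 mg/L

k_1 L₀/(k_r−k_1) = 0.284×18.7/(0.772−0.284) = 5.311/0.4880 = 10.88 mg/L.
e^(−k_1 t) = e^(−0.284×1.300) = 0.6913; e^(−k_r t) = e^(−0.772×1.300) = 0.3666.
D = 10.88 × (0.6913 − 0.3666) + 3.10 × 0.3666 = 3.534 + 1.136 = 4.670 mg/L.
DO = C_s − D = 8.91 − 4.670 = 4.240 mg/L.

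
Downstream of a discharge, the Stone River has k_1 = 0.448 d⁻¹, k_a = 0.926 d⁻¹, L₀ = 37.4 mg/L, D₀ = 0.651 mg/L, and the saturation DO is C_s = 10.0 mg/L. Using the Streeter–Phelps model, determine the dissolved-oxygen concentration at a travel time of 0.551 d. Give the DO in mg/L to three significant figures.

DO ≈ 3.27 mg/L

k_1 L₀/(k_a−k_1) = 0.448×37.4/(0.926−0.448) = 16.76/0.4780 = 35.05 mg/L.
e^(−k_1 t) = e^(−0.448×0.5510) = 0.7813; e^(−k_a t) = e^(−0.926×0.5510) = 0.6004.
D = 35.05 × (0.7813 − 0.6004) + 0.651 × 0.6004 = 6.341 + 0.3908 = 6.732 mg/L.
DO = C_s − D = 10.0 − 6.732 = 3.268 mg/L.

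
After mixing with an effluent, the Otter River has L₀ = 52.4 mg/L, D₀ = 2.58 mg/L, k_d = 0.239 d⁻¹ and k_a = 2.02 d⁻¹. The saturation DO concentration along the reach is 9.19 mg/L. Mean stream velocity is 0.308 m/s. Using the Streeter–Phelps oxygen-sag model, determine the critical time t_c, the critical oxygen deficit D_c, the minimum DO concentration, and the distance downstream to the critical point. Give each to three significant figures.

t_c ≈ 0.942 d; D_c ≈ 4.95 mg/L; min DO ≈ 4.24 mg/L; x_c ≈ 25.1 km

With k_a/k_d = 8.452 and 1 − D₀(k_a−k_d)/(k_d L₀) = 0.6331,
t_c = ln(8.452 × 0.6331) / (2.02 − 0.239) = ln(5.351) / 1.781 = 1.677/1.781 = 0.9417 d.
D_c = (k_d/k_a) L₀ e^(−k_d t_c) = (0.239/2.02) × 52.4 × e^(−0.239×0.9417) = 0.1183 × 52.4 × 0.7985 = 4.950 mg/L.
Minimum DO = C_s − D_c = 9.19 − 4.950 = 4.240 mg/L.
x_c = v t_c = 0.308 m/s × 0.9417 d × 86400 s/d = 25060 m ≈ 25.1 km.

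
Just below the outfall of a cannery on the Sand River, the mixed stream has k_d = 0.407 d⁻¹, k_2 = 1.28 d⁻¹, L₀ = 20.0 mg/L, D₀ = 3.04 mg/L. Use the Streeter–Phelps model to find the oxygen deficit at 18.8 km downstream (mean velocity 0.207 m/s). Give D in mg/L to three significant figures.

Travel time t = x/v = 18.8 km / (0.207 m/s) = 18800 m / 0.207 m/s = 90820 s = 1.051 d.
k_d L₀/(k_2−k_d) = 0.407×20.0/(1.28−0.407) = 8.140/0.8730 = 9.324 mg/L.
e^(−k_d t) = e^(−0.407×1.051) = 0.6519; e^(−k_2 t) = e^(−1.28×1.051) = 0.2604.
D = 9.324 × (0.6519 − 0.2604) + 3.04 × 0.2604 = 3.651 + 0.7916 = 4.442 mg/L.

D ≈ 4.44 mg/L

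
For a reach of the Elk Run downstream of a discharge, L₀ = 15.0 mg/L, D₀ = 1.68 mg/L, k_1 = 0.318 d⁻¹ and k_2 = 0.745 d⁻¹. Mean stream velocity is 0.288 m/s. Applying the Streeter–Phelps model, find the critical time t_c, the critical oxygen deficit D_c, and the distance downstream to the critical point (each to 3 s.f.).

With k_2/k_1 = 2.343 and 1 − D₀(k_2−k_1)/(k_1 L₀) = 0.8496,
t_c = ln(2.343 × 0.8496) / (0.745 − 0.318) = ln(1.990) / 0.4270 = 0.6884/0.4270 = 1.612 d.
D_c = (k_1/k_2) L₀ e^(−k_1 t_c) = (0.318/0.745) × 15.0 × e^(−0.318×1.612) = 0.4268 × 15.0 × 0.5989 = 3.835 mg/L.
x_c = v t_c = 0.288 m/s × 1.612 d × 86400 s/d = 40110 m ≈ 40.1 km.

t_c ≈ 1.61 d; D_c ≈ 3.83 mg/L; x_c ≈ 40.1 km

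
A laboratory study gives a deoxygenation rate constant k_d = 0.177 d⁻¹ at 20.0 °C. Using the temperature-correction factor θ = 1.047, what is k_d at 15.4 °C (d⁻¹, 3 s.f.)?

k_d ≈ 0.143 d⁻¹

k_d(T₂) = k_d(T₁) · θ^(T₂−T₁) = 0.177 × 1.047^(15.4−20.0)
= 0.177 × 1.047^-4.60 = 0.177 × 0.8096 = 0.1433 d⁻¹.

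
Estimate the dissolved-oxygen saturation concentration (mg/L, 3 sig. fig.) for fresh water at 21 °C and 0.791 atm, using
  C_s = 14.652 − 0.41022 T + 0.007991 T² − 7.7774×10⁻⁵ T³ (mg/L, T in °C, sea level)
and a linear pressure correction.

At sea level: C_s = 14.652 − 0.41022×21 + 0.007991×21² − 7.7774×10⁻⁵×21³ = 8.841 mg/L.
Pressure correction: C_s' = 8.841 × 0.791 = 6.993 mg/L.

C_s ≈ 6.99 mg/L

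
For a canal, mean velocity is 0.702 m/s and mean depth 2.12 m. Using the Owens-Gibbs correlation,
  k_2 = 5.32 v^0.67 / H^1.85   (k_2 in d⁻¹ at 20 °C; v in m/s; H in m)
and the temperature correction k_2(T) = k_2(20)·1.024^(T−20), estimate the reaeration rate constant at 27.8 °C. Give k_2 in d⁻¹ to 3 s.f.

k_2(20) = 5.32 × 0.702^0.67 / 2.12^1.85 = 5.32 × 0.7889 / 4.015 = 1.045 d⁻¹.
k_2(27.8) = 1.045 × 1.024^(27.8−20) = 1.045 × 1.203 = 1.258 d⁻¹.

k_2 ≈ 1.26 d⁻¹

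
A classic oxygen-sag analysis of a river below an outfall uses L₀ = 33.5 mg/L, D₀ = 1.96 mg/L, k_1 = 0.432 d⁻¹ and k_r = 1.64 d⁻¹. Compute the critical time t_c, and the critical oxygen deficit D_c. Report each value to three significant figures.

t_c = [1/(k_r−k_1)] ln[(k_r/k_1)(1 − D₀(k_r−k_1)/(k_1 L₀))]
= [1/(1.64−0.432)] ln[(1.64/0.432)(1 − 1.96×1.208/(0.432×33.5))]
= (1/1.208) ln[3.796 × 0.8364] = 0.8278 × ln(3.175) = 0.8278 × 1.155 = 0.9564 d.
D_c = (k_1/k_r) L₀ e^(−k_1 t_c) = (0.432/1.64) × 33.5 × e^(−0.432×0.9564) = 0.2634 × 33.5 × 0.6615 = 5.838 mg/L.

t_c ≈ 0.956 d; D_c ≈ 5.84 mg/L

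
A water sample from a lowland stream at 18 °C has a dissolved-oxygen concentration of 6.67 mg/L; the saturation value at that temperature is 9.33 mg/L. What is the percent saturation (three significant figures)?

% saturation = C/C_s × 100 = 6.67/9.33 × 100 = 71.5 %.

71.5 % saturation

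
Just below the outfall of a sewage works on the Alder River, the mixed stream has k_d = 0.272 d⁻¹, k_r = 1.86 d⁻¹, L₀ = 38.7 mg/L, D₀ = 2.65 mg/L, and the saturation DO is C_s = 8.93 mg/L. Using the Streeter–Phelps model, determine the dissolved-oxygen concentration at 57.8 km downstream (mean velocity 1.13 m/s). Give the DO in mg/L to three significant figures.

Travel time t = x/v = 57.8 km / (1.13 m/s) = 57800 m / 1.13 m/s = 51150 s = 0.5920 d.
k_d L₀/(k_r−k_d) = 0.272×38.7/(1.86−0.272) = 10.53/1.588 = 6.629 mg/L.
e^(−k_d t) = e^(−0.272×0.5920) = 0.8513; e^(−k_r t) = e^(−1.86×0.5920) = 0.3325.
D = 6.629 × (0.8513 − 0.3325) + 2.65 × 0.3325 = 3.439 + 0.8811 = 4.320 mg/L.
DO = C_s − D = 8.93 − 4.320 = 4.610 mg/L.

DO ≈ 4.61 mg/L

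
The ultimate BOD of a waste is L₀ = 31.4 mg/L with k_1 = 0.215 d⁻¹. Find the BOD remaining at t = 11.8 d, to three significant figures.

L_t = L₀ e^(−k_1 t) = 31.4 × e^(−0.215×11.8) = 31.4 × 0.07910 = 2.484 mg/L.

L ≈ 2.48 mg/L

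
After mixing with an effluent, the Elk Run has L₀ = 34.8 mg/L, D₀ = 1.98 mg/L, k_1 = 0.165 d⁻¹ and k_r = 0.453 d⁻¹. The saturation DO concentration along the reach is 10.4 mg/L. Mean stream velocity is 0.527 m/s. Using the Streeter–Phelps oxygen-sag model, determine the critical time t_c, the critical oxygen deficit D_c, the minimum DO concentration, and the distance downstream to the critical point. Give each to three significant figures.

With k_r/k_1 = 2.745 and 1 − D₀(k_r−k_1)/(k_1 L₀) = 0.9007,
t_c = ln(2.745 × 0.9007) / (0.453 − 0.165) = ln(2.473) / 0.2880 = 0.9054/0.2880 = 3.144 d.
L(t_c) = L₀ e^(−k_1 t_c) = 34.8 × 0.5953 = 20.72 mg/L, and at the critical point k_r D_c = k_1 L, so D_c = (0.165/0.453) × 20.72 = 7.546 mg/L.
Minimum DO = C_s − D_c = 10.4 − 7.546 = 2.854 mg/L.
x_c = v t_c = 0.527 m/s × 3.144 d × 86400 s/d = 143100 m ≈ 143 km.

t_c ≈ 3.14 d; D_c ≈ 7.55 mg/L; min DO ≈ 2.85 mg/L; x_c ≈ 143 km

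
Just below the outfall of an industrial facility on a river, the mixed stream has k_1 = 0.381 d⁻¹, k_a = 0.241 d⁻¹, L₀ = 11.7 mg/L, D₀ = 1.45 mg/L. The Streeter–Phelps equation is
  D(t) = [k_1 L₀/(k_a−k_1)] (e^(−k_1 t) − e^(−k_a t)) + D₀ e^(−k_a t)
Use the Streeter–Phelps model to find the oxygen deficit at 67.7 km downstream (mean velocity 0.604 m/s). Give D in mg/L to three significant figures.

Travel time t = x/v = 67.7 km / (0.604 m/s) = 67700 m / 0.604 m/s = 112100 s = 1.297 d.
k_1 L₀/(k_a−k_1) = 0.381×11.7/(0.241−0.381) = 4.458/-0.1400 = -31.84 mg/L.
e^(−k_1 t) = e^(−0.381×1.297) = 0.6100; e^(−k_a t) = e^(−0.241×1.297) = 0.7315.
D = -31.84 × (0.6100 − 0.7315) + 1.45 × 0.7315 = 3.868 + 1.061 = 4.929 mg/L.

D ≈ 4.93 mg/L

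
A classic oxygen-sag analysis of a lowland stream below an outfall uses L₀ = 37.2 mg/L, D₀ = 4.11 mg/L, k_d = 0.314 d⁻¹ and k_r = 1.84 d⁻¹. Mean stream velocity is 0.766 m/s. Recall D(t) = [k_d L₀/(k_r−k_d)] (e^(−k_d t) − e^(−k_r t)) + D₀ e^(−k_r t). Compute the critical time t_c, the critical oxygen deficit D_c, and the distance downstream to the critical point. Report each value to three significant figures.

t_c ≈ 0.654 d; D_c ≈ 5.17 mg/L; x_c ≈ 43.3 km

At the critical point dD/dt = 0, so k_d L₀ e^(−k_d t) = k_r D. Substituting D(t) from the Streeter–Phelps equation and solving for t gives
t_c = ln[(k_r/k_d)(1 − D₀(k_r−k_d)/(k_d L₀))] / (k_r−k_d).
Here k_r−k_d = 1.526 d⁻¹ and 1 − D₀(k_r−k_d)/(k_d L₀) = 1 − 4.11×1.526/(0.314×37.2) = 0.4631, so
t_c = ln(5.860 × 0.4631) / 1.526 = 0.9982 / 1.526 = 0.6542 d.
D_c = (k_d/k_r) L₀ e^(−k_d t_c) = (0.314/1.84) × 37.2 × e^(−0.314×0.6542) = 0.1707 × 37.2 × 0.8143 = 5.170 mg/L.
x_c = v t_c = 0.766 m/s × 0.6542 d × 86400 s/d = 43290 m ≈ 43.3 km.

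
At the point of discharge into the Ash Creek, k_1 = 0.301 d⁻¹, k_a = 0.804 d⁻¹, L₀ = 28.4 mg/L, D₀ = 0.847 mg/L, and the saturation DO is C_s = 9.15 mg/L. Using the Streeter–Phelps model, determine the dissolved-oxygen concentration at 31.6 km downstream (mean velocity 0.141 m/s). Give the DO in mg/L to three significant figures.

Travel time t = x/v = 31.6 km / (0.141 m/s) = 31600 m / 0.141 m/s = 224100 s = 2.594 d.
k_1 L₀/(k_a−k_1) = 0.301×28.4/(0.804−0.301) = 8.548/0.5030 = 16.99 mg/L.
e^(−k_1 t) = e^(−0.301×2.594) = 0.4581; e^(−k_a t) = e^(−0.804×2.594) = 0.1242.
D = 16.99 × (0.4581 − 0.1242) + 0.847 × 0.1242 = 5.673 + 0.1052 = 5.778 mg/L.
DO = C_s − D = 9.15 − 5.778 = 3.372 mg/L.

DO ≈ 3.37 mg/L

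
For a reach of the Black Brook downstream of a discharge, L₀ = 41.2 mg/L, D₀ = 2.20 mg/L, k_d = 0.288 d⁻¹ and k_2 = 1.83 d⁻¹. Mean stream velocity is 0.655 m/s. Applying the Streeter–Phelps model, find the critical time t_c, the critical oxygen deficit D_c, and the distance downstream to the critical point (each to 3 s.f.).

With k_2/k_d = 6.354 and 1 − D₀(k_2−k_d)/(k_d L₀) = 0.7141,
t_c = ln(6.354 × 0.7141) / (1.83 − 0.288) = ln(4.537) / 1.542 = 1.512/1.542 = 0.9808 d.
D_c = (k_d/k_2) L₀ e^(−k_d t_c) = (0.288/1.83) × 41.2 × e^(−0.288×0.9808) = 0.1574 × 41.2 × 0.7539 = 4.888 mg/L.
x_c = v t_c = 0.655 m/s × 0.9808 d × 86400 s/d = 55500 m ≈ 55.5 km.

t_c ≈ 0.981 d; D_c ≈ 4.89 mg/L; x_c ≈ 55.5 km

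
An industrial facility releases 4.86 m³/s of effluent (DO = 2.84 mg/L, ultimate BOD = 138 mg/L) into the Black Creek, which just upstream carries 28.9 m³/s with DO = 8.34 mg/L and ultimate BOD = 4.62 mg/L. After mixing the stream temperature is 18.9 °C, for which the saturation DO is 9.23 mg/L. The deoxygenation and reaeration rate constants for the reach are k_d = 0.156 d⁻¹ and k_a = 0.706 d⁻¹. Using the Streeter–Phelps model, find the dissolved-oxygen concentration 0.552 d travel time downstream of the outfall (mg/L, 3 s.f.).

Mixed DO = (28.9×8.34 + 4.86×2.84)/(28.9+4.86) = 254.8/33.76 = 7.548 mg/L.
Mixed L₀ = (28.9×4.62 + 4.86×138)/(33.76) = 804.2/33.76 = 23.82 mg/L.
Initial deficit D₀ = C_s − DO₀ = 9.23 − 7.548 = 1.682 mg/L.
D(0.552) = [0.156×23.82/(0.706−0.156)](e^(−0.156×0.552) − e^(−0.706×0.552)) + 1.682 e^(−0.706×0.552)
= 6.757 × (0.9175 − 0.6773) + 1.682 × 0.6773 = 2.762 mg/L.
DO = 9.23 − 2.762 = 6.468 mg/L.

DO ≈ 6.47 mg/L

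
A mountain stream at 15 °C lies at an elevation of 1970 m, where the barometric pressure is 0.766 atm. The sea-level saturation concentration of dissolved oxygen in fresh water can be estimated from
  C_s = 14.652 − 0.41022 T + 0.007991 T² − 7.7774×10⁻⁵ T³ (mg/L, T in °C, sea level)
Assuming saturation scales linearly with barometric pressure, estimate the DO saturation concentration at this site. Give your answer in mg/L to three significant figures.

At sea level: C_s = 14.652 − 0.41022×15 + 0.007991×15² − 7.7774×10⁻⁵×15³ = 10.03 mg/L.
Pressure correction: C_s' = 10.03 × 0.766 = 7.686 mg/L.

C_s ≈ 7.69 mg/L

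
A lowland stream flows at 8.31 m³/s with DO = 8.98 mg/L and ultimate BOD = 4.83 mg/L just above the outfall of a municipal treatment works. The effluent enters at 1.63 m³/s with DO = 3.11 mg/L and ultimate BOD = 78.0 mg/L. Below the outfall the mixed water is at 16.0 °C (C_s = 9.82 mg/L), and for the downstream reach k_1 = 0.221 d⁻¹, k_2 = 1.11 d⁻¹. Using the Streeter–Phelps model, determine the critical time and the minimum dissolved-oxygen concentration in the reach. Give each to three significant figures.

Mixed DO = (8.31×8.98 + 1.63×3.11)/(8.31+1.63) = 79.69/9.940 = 8.017 mg/L.
Mixed L₀ = (8.31×4.83 + 1.63×78.0)/(9.940) = 167.3/9.940 = 16.83 mg/L.
Initial deficit D₀ = C_s − DO₀ = 9.82 − 8.017 = 1.803 mg/L.
t_c = (1/0.8890) ln[(1.11/0.221)(1 − 1.803×0.8890/(0.221×16.83))] = 1.125 × ln(2.858) = 1.181 d.
D_c = (0.221/1.11) × 16.83 × e^(−0.221×1.181) = 0.1991 × 16.83 × 0.7702 = 2.581 mg/L.
Minimum DO = 9.82 − 2.581 = 7.239 mg/L.

t_c ≈ 1.18 d; minimum DO ≈ 7.24 mg/L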